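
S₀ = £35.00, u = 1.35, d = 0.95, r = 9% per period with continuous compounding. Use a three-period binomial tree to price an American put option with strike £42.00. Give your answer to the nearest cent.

£7.00

Risk-neutral probability p = (e^0.09 − 0.95)/(1.35 − 0.95) = 0.1442/0.4000 = 0.3604
Terminal stock prices: S_uuu = 86.11, S_uud = 60.6, S_udd = 42.64, S_ddd = 30.01
Terminal payoffs (K − S): max(-44.11, 0) = 0, max(-18.6, 0) = 0, max(-0.6431, 0) = 0, max(11.99, 0) = 11.99
Node uu (S = 63.79): continuation = e^(−0.09)·[0.3604·0.0000 + 0.6396·0.0000] = 0.0000; exercise value = 0.0000 ≤ continuation, so V_uu = 0.0000
Node ud (S = 44.89): continuation = e^(−0.09)·[0.3604·0.0000 + 0.6396·0.0000] = 0.0000; exercise value = 0.0000 ≤ continuation, so V_ud = 0.0000
Node dd (S = 31.59): continuation = e^(−0.09)·[0.3604·0.0000 + 0.6396·11.9919] = 7.0095; exercise value = 10.4125 > continuation, so V_dd = 10.4125 (exercise)
Node u (S = 47.25): continuation = e^(−0.09)·[0.3604·0.0000 + 0.6396·0.0000] = 0.0000; exercise value = 0.0000 ≤ continuation, so V_u = 0.0000
Node d (S = 33.25): continuation = e^(−0.09)·[0.3604·0.0000 + 0.6396·10.4125] = 6.0863; exercise value = 8.7500 > continuation, so V_d = 8.7500 (exercise)
Node 0 (S = 35): continuation = e^(−0.09)·[0.3604·0.0000 + 0.6396·8.7500] = 5.1145; exercise value = 7.0000 > continuation, so V_0 = 7.0000 (exercise)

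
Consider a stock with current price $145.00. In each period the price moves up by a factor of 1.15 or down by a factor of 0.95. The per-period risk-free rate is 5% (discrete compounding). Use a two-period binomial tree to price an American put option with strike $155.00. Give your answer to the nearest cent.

Risk-neutral probability p = (1 + 0.05 − 0.95)/(1.15 − 0.95) = 0.1000/0.2000 = 0.5000
Terminal stock prices: S_uu = 191.8, S_ud = 158.4, S_dd = 130.9
Terminal payoffs (K − S): max(-36.76, 0) = 0, max(-3.412, 0) = 0, max(24.14, 0) = 24.14
Node u (S = 166.8): continuation = 1/1.05·[0.5000·0.0000 + 0.5000·0.0000] = 0.0000; exercise value = 0.0000 ≤ continuation, so V_u = 0.0000
Node d (S = 137.8): continuation = 1/1.05·[0.5000·0.0000 + 0.5000·24.1375] = 11.4940; exercise value = 17.2500 > continuation, so V_d = 17.2500 (exercise)
Node 0 (S = 145): continuation = 1/1.05·[0.5000·0.0000 + 0.5000·17.2500] = 8.2143; exercise value = 10.0000 > continuation, so V_0 = 10.0000 (exercise)

$10.00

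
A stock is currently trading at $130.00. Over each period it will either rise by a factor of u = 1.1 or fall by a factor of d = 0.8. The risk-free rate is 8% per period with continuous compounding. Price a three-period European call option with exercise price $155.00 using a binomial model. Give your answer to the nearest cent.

$11.94

Risk-neutral probability p = (e^0.08 − 0.8)/(1.1 − 0.8) = 0.2833/0.3000 = 0.9443
Terminal stock prices: S_uuu = 173, S_uud = 125.8, S_udd = 91.52, S_ddd = 66.56
Terminal payoffs (S − K): max(18.03, 0) = 18.03, max(-29.16, 0) = 0, max(-63.48, 0) = 0, max(-88.44, 0) = 0
Node uu (S = 157.3): V_uu = e^(−0.08)·[0.9443·18.0300 + 0.0557·0.0000] = 15.7166
Node ud (S = 114.4): V_ud = e^(−0.08)·[0.9443·0.0000 + 0.0557·0.0000] = 0.0000
Node dd (S = 83.2): V_dd = e^(−0.08)·[0.9443·0.0000 + 0.0557·0.0000] = 0.0000
Node u (S = 143): V_u = e^(−0.08)·[0.9443·15.7166 + 0.0557·0.0000] = 13.7000
Node d (S = 104): V_d = e^(−0.08)·[0.9443·0.0000 + 0.0557·0.0000] = 0.0000
Node 0 (S = 130): V_0 = e^(−0.08)·[0.9443·13.7000 + 0.0557·0.0000] = 11.9421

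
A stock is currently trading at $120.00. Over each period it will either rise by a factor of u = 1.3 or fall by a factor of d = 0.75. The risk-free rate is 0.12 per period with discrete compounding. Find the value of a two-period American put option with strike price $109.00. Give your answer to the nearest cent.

Risk-neutral probability p = (1 + 0.12 − 0.75)/(1.3 − 0.75) = 0.3700/0.5500 = 0.6727
Terminal stock prices: S_uu = 202.8, S_ud = 117, S_dd = 67.5
Terminal payoffs (K − S): max(-93.8, 0) = 0, max(-8, 0) = 0, max(41.5, 0) = 41.5
Node u (S = 156): continuation = 1/1.12·[0.6727·0.0000 + 0.3273·0.0000] = 0.0000; exercise value = 0.0000 ≤ continuation, so V_u = 0.0000
Node d (S = 90): continuation = 1/1.12·[0.6727·0.0000 + 0.3273·41.5000] = 12.1266; exercise value = 19.0000 > continuation, so V_d = 19.0000 (exercise)
Node 0 (S = 120): continuation = 1/1.12·[0.6727·0.0000 + 0.3273·19.0000] = 5.5519; exercise value = 0.0000 ≤ continuation, so V_0 = 5.5519

$5.55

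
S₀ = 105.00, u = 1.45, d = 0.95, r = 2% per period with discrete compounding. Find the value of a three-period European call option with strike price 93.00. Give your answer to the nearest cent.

19.15

Risk-neutral probability p = (1 + 0.02 − 0.95)/(1.45 − 0.95) = 0.0700/0.5000 = 0.1400
Terminal stock prices: S_uuu = 320.1, S_uud = 209.7, S_udd = 137.4, S_ddd = 90.02
Terminal payoffs (S − K): max(227.1, 0) = 227.1, max(116.7, 0) = 116.7, max(44.41, 0) = 44.41, max(-2.976, 0) = 0
Node uu (S = 220.8): V_uu = 1/1.02·[0.1400·227.1056 + 0.8600·116.7244] = 129.5860
Node ud (S = 144.6): V_ud = 1/1.02·[0.1400·116.7244 + 0.8600·44.4056] = 53.4610
Node dd (S = 94.76): V_dd = 1/1.02·[0.1400·44.4056 + 0.8600·0.0000] = 6.0949
Node u (S = 152.2): V_u = 1/1.02·[0.1400·129.5860 + 0.8600·53.4610] = 62.8613
Node d (S = 99.75): V_d = 1/1.02·[0.1400·53.4610 + 0.8600·6.0949] = 12.4766
Node 0 (S = 105): V_0 = 1/1.02·[0.1400·62.8613 + 0.8600·12.4766] = 19.1475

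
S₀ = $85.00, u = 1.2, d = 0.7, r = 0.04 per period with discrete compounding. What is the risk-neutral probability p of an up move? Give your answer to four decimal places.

p = 0.6800

Risk-neutral probability p = (1 + 0.04 − 0.7)/(1.2 − 0.7) = 0.3400/0.5000 = 0.6800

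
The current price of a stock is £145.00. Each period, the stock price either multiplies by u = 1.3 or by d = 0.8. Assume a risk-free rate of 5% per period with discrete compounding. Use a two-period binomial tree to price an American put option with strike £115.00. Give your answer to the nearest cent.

Risk-neutral probability p = (1 + 0.05 − 0.8)/(1.3 − 0.8) = 0.2500/0.5000 = 0.5000
Terminal stock prices: S_uu = 245.1, S_ud = 150.8, S_dd = 92.8
Terminal payoffs (K − S): max(-130.1, 0) = 0, max(-35.8, 0) = 0, max(22.2, 0) = 22.2
Node u (S = 188.5): continuation = 1/1.05·[0.5000·0.0000 + 0.5000·0.0000] = 0.0000; exercise value = 0.0000 ≤ continuation, so V_u = 0.0000
Node d (S = 116): continuation = 1/1.05·[0.5000·0.0000 + 0.5000·22.2000] = 10.5714; exercise value = 0.0000 ≤ continuation, so V_d = 10.5714
Node 0 (S = 145): continuation = 1/1.05·[0.5000·0.0000 + 0.5000·10.5714] = 5.0340; exercise value = 0.0000 ≤ continuation, so V_0 = 5.0340

£5.03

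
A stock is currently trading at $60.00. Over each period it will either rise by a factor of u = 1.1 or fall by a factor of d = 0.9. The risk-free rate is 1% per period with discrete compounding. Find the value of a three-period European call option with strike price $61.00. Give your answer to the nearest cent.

$4.77

Risk-neutral probability p = (1 + 0.01 − 0.9)/(1.1 − 0.9) = 0.1100/0.2000 = 0.5500
Terminal stock prices: S_uuu = 79.86, S_uud = 65.34, S_udd = 53.46, S_ddd = 43.74
Terminal payoffs (S − K): max(18.86, 0) = 18.86, max(4.34, 0) = 4.34, max(-7.54, 0) = 0, max(-17.26, 0) = 0
Node uu (S = 72.6): V_uu = 1/1.01·[0.5500·18.8600 + 0.4500·4.3400] = 12.2040
Node ud (S = 59.4): V_ud = 1/1.01·[0.5500·4.3400 + 0.4500·0.0000] = 2.3634
Node dd (S = 48.6): V_dd = 1/1.01·[0.5500·0.0000 + 0.4500·0.0000] = 0.0000
Node u (S = 66): V_u = 1/1.01·[0.5500·12.2040 + 0.4500·2.3634] = 7.6987
Node d (S = 54): V_d = 1/1.01·[0.5500·2.3634 + 0.4500·0.0000] = 1.2870
Node 0 (S = 60): V_0 = 1/1.01·[0.5500·7.6987 + 0.4500·1.2870] = 4.7658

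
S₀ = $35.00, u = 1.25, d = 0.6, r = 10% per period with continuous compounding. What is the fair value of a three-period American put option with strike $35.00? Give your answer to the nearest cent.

Risk-neutral probability p = (e^0.1 − 0.6)/(1.25 − 0.6) = 0.5052/0.6500 = 0.7772
Terminal stock prices: S_uuu = 68.36, S_uud = 32.81, S_udd = 15.75, S_ddd = 7.56
Terminal payoffs (K − S): max(-33.36, 0) = 0, max(2.188, 0) = 2.188, max(19.25, 0) = 19.25, max(27.44, 0) = 27.44
Node uu (S = 54.69): continuation = e^(−0.1)·[0.7772·0.0000 + 0.2228·2.1875] = 0.4410; exercise value = 0.0000 ≤ continuation, so V_uu = 0.4410
Node ud (S = 26.25): continuation = e^(−0.1)·[0.7772·2.1875 + 0.2228·19.2500] = 5.4193; exercise value = 8.7500 > continuation, so V_ud = 8.7500 (exercise)
Node dd (S = 12.6): continuation = e^(−0.1)·[0.7772·19.2500 + 0.2228·27.4400] = 19.0693; exercise value = 22.4000 > continuation, so V_dd = 22.4000 (exercise)
Node u (S = 43.75): continuation = e^(−0.1)·[0.7772·0.4410 + 0.2228·8.7500] = 2.0742; exercise value = 0.0000 ≤ continuation, so V_u = 2.0742
Node d (S = 21): continuation = e^(−0.1)·[0.7772·8.7500 + 0.2228·22.4000] = 10.6693; exercise value = 14.0000 > continuation, so V_d = 14.0000 (exercise)
Node 0 (S = 35): continuation = e^(−0.1)·[0.7772·2.0742 + 0.2228·14.0000] = 4.2812; exercise value = 0.0000 ≤ continuation, so V_0 = 4.2812

$4.28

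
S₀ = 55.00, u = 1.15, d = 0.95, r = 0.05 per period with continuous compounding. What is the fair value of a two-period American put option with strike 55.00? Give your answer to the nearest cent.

1.29

Risk-neutral probability p = (e^0.05 − 0.95)/(1.15 − 0.95) = 0.1013/0.2000 = 0.5064
Terminal stock prices: S_uu = 72.74, S_ud = 60.09, S_dd = 49.64
Terminal payoffs (K − S): max(-17.74, 0) = 0, max(-5.087, 0) = 0, max(5.363, 0) = 5.363
Node u (S = 63.25): continuation = e^(−0.05)·[0.5064·0.0000 + 0.4936·0.0000] = 0.0000; exercise value = 0.0000 ≤ continuation, so V_u = 0.0000
Node d (S = 52.25): continuation = e^(−0.05)·[0.5064·0.0000 + 0.4936·5.3625] = 2.5181; exercise value = 2.7500 > continuation, so V_d = 2.7500 (exercise)
Node 0 (S = 55): continuation = e^(−0.05)·[0.5064·0.0000 + 0.4936·2.7500] = 1.2913; exercise value = 0.0000 ≤ continuation, so V_0 = 1.2913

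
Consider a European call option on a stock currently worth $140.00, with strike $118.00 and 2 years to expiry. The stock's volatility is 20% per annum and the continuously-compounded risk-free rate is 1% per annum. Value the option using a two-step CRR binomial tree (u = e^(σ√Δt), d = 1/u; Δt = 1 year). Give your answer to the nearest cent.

$30.86

CRR parameters: u = e^(σ√Δt) = e^(0.2·√1) = 1.2214, d = 1/u = 0.8187
Per-period rate: rΔt = 0.01·1 = 0.01, so R = e^0.01 = 1.0101
Risk-neutral probability p = (e^0.01 − 0.8187)/(1.2214 − 0.8187) = 0.1913/0.4027 = 0.4751
Terminal stock prices: S_uu = 208.9, S_ud = 140, S_dd = 93.84
Terminal payoffs (S − K): max(90.86, 0) = 90.86, max(22, 0) = 22, max(-24.16, 0) = 0
Node u (S = 171): V_u = e^(−0.01)·[0.4751·90.8555 + 0.5249·22.0000] = 54.1705
Node d (S = 114.6): V_d = e^(−0.01)·[0.4751·22.0000 + 0.5249·0.0000] = 10.3487
Node 0 (S = 140): V_0 = e^(−0.01)·[0.4751·54.1705 + 0.5249·10.3487] = 30.8594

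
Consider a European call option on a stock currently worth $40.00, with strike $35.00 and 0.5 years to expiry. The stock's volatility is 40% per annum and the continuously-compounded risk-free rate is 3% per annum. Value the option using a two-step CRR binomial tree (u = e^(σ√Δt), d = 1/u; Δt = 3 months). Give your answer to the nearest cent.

$7.80

CRR parameters: u = e^(σ√Δt) = e^(0.4·√0.25) = 1.2214, d = 1/u = 0.8187
Per-period rate: rΔt = 0.03·0.25 = 0.0075, so R = e^0.0075 = 1.0075
Risk-neutral probability p = (e^0.0075 − 0.8187)/(1.2214 − 0.8187) = 0.1888/0.4027 = 0.4689
Terminal stock prices: S_uu = 59.67, S_ud = 40, S_dd = 26.81
Terminal payoffs (S − K): max(24.67, 0) = 24.67, max(5, 0) = 5, max(-8.187, 0) = 0
Node u (S = 48.86): V_u = e^(−0.0075)·[0.4689·24.6730 + 0.5311·5.0000] = 14.1176
Node d (S = 32.75): V_d = e^(−0.0075)·[0.4689·5.0000 + 0.5311·0.0000] = 2.3268
Node 0 (S = 40): V_0 = e^(−0.0075)·[0.4689·14.1176 + 0.5311·2.3268] = 7.7964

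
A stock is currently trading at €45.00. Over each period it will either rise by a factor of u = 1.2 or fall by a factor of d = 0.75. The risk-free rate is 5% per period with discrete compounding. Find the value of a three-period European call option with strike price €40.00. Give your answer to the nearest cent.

Risk-neutral probability p = (1 + 0.05 − 0.75)/(1.2 − 0.75) = 0.3000/0.4500 = 0.6667
Terminal stock prices: S_uuu = 77.76, S_uud = 48.6, S_udd = 30.38, S_ddd = 18.98
Terminal payoffs (S − K): max(37.76, 0) = 37.76, max(8.6, 0) = 8.6, max(-9.625, 0) = 0, max(-21.02, 0) = 0
Node uu (S = 64.8): V_uu = 1/1.05·[0.6667·37.7600 + 0.3333·8.6000] = 26.7048
Node ud (S = 40.5): V_ud = 1/1.05·[0.6667·8.6000 + 0.3333·0.0000] = 5.4603
Node dd (S = 25.31): V_dd = 1/1.05·[0.6667·0.0000 + 0.3333·0.0000] = 0.0000
Node u (S = 54): V_u = 1/1.05·[0.6667·26.7048 + 0.3333·5.4603] = 18.6888
Node d (S = 33.75): V_d = 1/1.05·[0.6667·5.4603 + 0.3333·0.0000] = 3.4669
Node 0 (S = 45): V_0 = 1/1.05·[0.6667·18.6888 + 0.3333·3.4669] = 12.9665

€12.97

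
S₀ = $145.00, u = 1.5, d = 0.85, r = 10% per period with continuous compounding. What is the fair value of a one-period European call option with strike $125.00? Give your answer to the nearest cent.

$32.86

Risk-neutral probability p = (e^0.1 − 0.85)/(1.5 − 0.85) = 0.2552/0.6500 = 0.3926
Terminal stock prices: S_u = 217.5, S_d = 123.2
Terminal payoffs (S − K): max(92.5, 0) = 92.5, max(-1.75, 0) = 0
Node 0 (S = 145): V_0 = e^(−0.1)·[0.3926·92.5000 + 0.6074·0.0000] = 32.8572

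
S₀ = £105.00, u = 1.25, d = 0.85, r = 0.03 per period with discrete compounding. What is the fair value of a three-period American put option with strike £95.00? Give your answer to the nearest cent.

£5.50

Risk-neutral probability p = (1 + 0.03 − 0.85)/(1.25 − 0.85) = 0.1800/0.4000 = 0.4500
Terminal stock prices: S_uuu = 205.1, S_uud = 139.5, S_udd = 94.83, S_ddd = 64.48
Terminal payoffs (K − S): max(-110.1, 0) = 0, max(-44.45, 0) = 0, max(0.1719, 0) = 0.1719, max(30.52, 0) = 30.52
Node uu (S = 164.1): continuation = 1/1.03·[0.4500·0.0000 + 0.5500·0.0000] = 0.0000; exercise value = 0.0000 ≤ continuation, so V_uu = 0.0000
Node ud (S = 111.6): continuation = 1/1.03·[0.4500·0.0000 + 0.5500·0.1719] = 0.0918; exercise value = 0.0000 ≤ continuation, so V_ud = 0.0918
Node dd (S = 75.86): continuation = 1/1.03·[0.4500·0.1719 + 0.5500·30.5169] = 16.3705; exercise value = 19.1375 > continuation, so V_dd = 19.1375 (exercise)
Node u (S = 131.2): continuation = 1/1.03·[0.4500·0.0000 + 0.5500·0.0918] = 0.0490; exercise value = 0.0000 ≤ continuation, so V_u = 0.0490
Node d (S = 89.25): continuation = 1/1.03·[0.4500·0.0918 + 0.5500·19.1375] = 10.2592; exercise value = 5.7500 ≤ continuation, so V_d = 10.2592
Node 0 (S = 105): continuation = 1/1.03·[0.4500·0.0490 + 0.5500·10.2592] = 5.4996; exercise value = 0.0000 ≤ continuation, so V_0 = 5.4996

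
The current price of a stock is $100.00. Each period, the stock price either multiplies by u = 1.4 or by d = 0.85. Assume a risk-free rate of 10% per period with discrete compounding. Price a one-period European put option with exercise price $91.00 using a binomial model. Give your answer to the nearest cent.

$2.98

Risk-neutral probability p = (1 + 0.1 − 0.85)/(1.4 − 0.85) = 0.2500/0.5500 = 0.4545
Terminal stock prices: S_u = 140, S_d = 85
Terminal payoffs (K − S): max(-49, 0) = 0, max(6, 0) = 6
Node 0 (S = 100): V_0 = 1/1.1·[0.4545·0.0000 + 0.5455·6.0000] = 2.9752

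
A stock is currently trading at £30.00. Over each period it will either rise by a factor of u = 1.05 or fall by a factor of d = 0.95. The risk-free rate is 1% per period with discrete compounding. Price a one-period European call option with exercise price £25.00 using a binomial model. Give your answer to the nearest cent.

Risk-neutral probability p = (1 + 0.01 − 0.95)/(1.05 − 0.95) = 0.0600/0.1000 = 0.6000
Terminal stock prices: S_u = 31.5, S_d = 28.5
Terminal payoffs (S − K): max(6.5, 0) = 6.5, max(3.5, 0) = 3.5
Node 0 (S = 30): V_0 = 1/1.01·[0.6000·6.5000 + 0.4000·3.5000] = 5.2475

£5.25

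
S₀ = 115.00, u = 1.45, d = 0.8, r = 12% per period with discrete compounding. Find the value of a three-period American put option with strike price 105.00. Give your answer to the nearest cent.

Risk-neutral probability p = (1 + 0.12 − 0.8)/(1.45 − 0.8) = 0.3200/0.6500 = 0.4923
Terminal stock prices: S_uuu = 350.6, S_uud = 193.4, S_udd = 106.7, S_ddd = 58.88
Terminal payoffs (K − S): max(-245.6, 0) = 0, max(-88.43, 0) = 0, max(-1.72, 0) = 0, max(46.12, 0) = 46.12
Node uu (S = 241.8): continuation = 1/1.12·[0.4923·0.0000 + 0.5077·0.0000] = 0.0000; exercise value = 0.0000 ≤ continuation, so V_uu = 0.0000
Node ud (S = 133.4): continuation = 1/1.12·[0.4923·0.0000 + 0.5077·0.0000] = 0.0000; exercise value = 0.0000 ≤ continuation, so V_ud = 0.0000
Node dd (S = 73.6): continuation = 1/1.12·[0.4923·0.0000 + 0.5077·46.1200] = 20.9060; exercise value = 31.4000 > continuation, so V_dd = 31.4000 (exercise)
Node u (S = 166.8): continuation = 1/1.12·[0.4923·0.0000 + 0.5077·0.0000] = 0.0000; exercise value = 0.0000 ≤ continuation, so V_u = 0.0000
Node d (S = 92): continuation = 1/1.12·[0.4923·0.0000 + 0.5077·31.4000] = 14.2335; exercise value = 13.0000 ≤ continuation, so V_d = 14.2335
Node 0 (S = 115): continuation = 1/1.12·[0.4923·0.0000 + 0.5077·14.2335] = 6.4520; exercise value = 0.0000 ≤ continuation, so V_0 = 6.4520

6.45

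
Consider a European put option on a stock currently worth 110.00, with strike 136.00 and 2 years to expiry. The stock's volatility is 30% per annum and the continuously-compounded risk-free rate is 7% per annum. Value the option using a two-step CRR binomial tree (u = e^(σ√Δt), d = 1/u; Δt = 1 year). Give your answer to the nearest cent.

CRR parameters: u = e^(σ√Δt) = e^(0.3·√1) = 1.3499, d = 1/u = 0.7408
Per-period rate: rΔt = 0.07·1 = 0.07, so R = e^0.07 = 1.0725
Risk-neutral probability p = (e^0.07 − 0.7408)/(1.3499 − 0.7408) = 0.3317/0.6090 = 0.5446
Terminal stock prices: S_uu = 200.4, S_ud = 110, S_dd = 60.37
Terminal payoffs (K − S): max(-64.43, 0) = 0, max(26, 0) = 26, max(75.63, 0) = 75.63
Node u (S = 148.5): V_u = e^(−0.07)·[0.5446·0.0000 + 0.4554·26.0000] = 11.0397
Node d (S = 81.49): V_d = e^(−0.07)·[0.5446·26.0000 + 0.4554·75.6307] = 45.3156
Node 0 (S = 110): V_0 = e^(−0.07)·[0.5446·11.0397 + 0.4554·45.3156] = 24.8469

24.85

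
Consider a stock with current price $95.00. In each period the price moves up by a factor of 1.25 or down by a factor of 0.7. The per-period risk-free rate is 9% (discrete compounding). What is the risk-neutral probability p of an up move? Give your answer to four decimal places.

Risk-neutral probability p = (1 + 0.09 − 0.7)/(1.25 − 0.7) = 0.3900/0.5500 = 0.7091

p = 0.7091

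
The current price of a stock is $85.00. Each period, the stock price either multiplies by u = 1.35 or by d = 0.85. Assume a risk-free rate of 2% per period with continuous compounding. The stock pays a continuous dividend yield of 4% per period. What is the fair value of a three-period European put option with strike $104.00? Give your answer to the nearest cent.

Per-period risk-free factor R = e^0.02 = 1.0202; dividend-adjusted growth = e^(0.02−0.04) = 0.9802.
Risk-neutral probability p = (0.9802 − 0.85)/(1.35 − 0.85) = 0.1302/0.5000 = 0.2604
Terminal stock prices: S_uuu = 209.1, S_uud = 131.7, S_udd = 82.91, S_ddd = 52.2
Terminal payoffs (K − S): max(-105.1, 0) = 0, max(-27.68, 0) = 0, max(21.09, 0) = 21.09, max(51.8, 0) = 51.8
Node uu (S = 154.9): V_uu = e^(−0.02)·[0.2604·0.0000 + 0.7396·0.0000] = 0.0000
Node ud (S = 97.54): V_ud = e^(−0.02)·[0.2604·0.0000 + 0.7396·21.0931] = 15.2916
Node dd (S = 61.41): V_dd = e^(−0.02)·[0.2604·21.0931 + 0.7396·51.7994] = 42.9362
Node u (S = 114.8): V_u = e^(−0.02)·[0.2604·0.0000 + 0.7396·15.2916] = 11.0858
Node d (S = 72.25): V_d = e^(−0.02)·[0.2604·15.2916 + 0.7396·42.9362] = 35.0300
Node 0 (S = 85): V_0 = e^(−0.02)·[0.2604·11.0858 + 0.7396·35.0300] = 28.2248

$28.22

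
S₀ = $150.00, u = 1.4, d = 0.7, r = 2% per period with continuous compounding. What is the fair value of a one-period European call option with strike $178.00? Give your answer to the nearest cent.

Risk-neutral probability p = (e^0.02 − 0.7)/(1.4 − 0.7) = 0.3202/0.7000 = 0.4574
Terminal stock prices: S_u = 210, S_d = 105
Terminal payoffs (S − K): max(32, 0) = 32, max(-73, 0) = 0
Node 0 (S = 150): V_0 = e^(−0.02)·[0.4574·32.0000 + 0.5426·0.0000] = 14.3479

$14.35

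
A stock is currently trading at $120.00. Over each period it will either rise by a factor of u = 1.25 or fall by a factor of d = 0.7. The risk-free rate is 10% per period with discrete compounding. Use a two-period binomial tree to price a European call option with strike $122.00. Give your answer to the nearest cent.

Risk-neutral probability p = (1 + 0.1 − 0.7)/(1.25 − 0.7) = 0.4000/0.5500 = 0.7273
Terminal stock prices: S_uu = 187.5, S_ud = 105, S_dd = 58.8
Terminal payoffs (S − K): max(65.5, 0) = 65.5, max(-17, 0) = 0, max(-63.2, 0) = 0
Node u (S = 150): V_u = 1/1.1·[0.7273·65.5000 + 0.2727·0.0000] = 43.3058
Node d (S = 84): V_d = 1/1.1·[0.7273·0.0000 + 0.2727·0.0000] = 0.0000
Node 0 (S = 120): V_0 = 1/1.1·[0.7273·43.3058 + 0.2727·0.0000] = 28.6319

$28.63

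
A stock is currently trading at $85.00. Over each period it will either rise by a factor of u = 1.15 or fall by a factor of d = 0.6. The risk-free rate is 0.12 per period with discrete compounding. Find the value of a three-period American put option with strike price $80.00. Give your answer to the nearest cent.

Risk-neutral probability p = (1 + 0.12 − 0.6)/(1.15 − 0.6) = 0.5200/0.5500 = 0.9455
Terminal stock prices: S_uuu = 129.3, S_uud = 67.45, S_udd = 35.19, S_ddd = 18.36
Terminal payoffs (K − S): max(-49.27, 0) = 0, max(12.55, 0) = 12.55, max(44.81, 0) = 44.81, max(61.64, 0) = 61.64
Node uu (S = 112.4): continuation = 1/1.12·[0.9455·0.0000 + 0.0545·12.5525] = 0.6113; exercise value = 0.0000 ≤ continuation, so V_uu = 0.6113
Node ud (S = 58.65): continuation = 1/1.12·[0.9455·12.5525 + 0.0545·44.8100] = 12.7786; exercise value = 21.3500 > continuation, so V_ud = 21.3500 (exercise)
Node dd (S = 30.6): continuation = 1/1.12·[0.9455·44.8100 + 0.0545·61.6400] = 40.8286; exercise value = 49.4000 > continuation, so V_dd = 49.4000 (exercise)
Node u (S = 97.75): continuation = 1/1.12·[0.9455·0.6113 + 0.0545·21.3500] = 1.5558; exercise value = 0.0000 ≤ continuation, so V_u = 1.5558
Node d (S = 51): continuation = 1/1.12·[0.9455·21.3500 + 0.0545·49.4000] = 20.4286; exercise value = 29.0000 > continuation, so V_d = 29.0000 (exercise)
Node 0 (S = 85): continuation = 1/1.12·[0.9455·1.5558 + 0.0545·29.0000] = 2.7257; exercise value = 0.0000 ≤ continuation, so V_0 = 2.7257

$2.73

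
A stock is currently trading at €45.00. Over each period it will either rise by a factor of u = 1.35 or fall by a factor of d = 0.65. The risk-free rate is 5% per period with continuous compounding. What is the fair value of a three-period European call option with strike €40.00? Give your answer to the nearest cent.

€16.28

Risk-neutral probability p = (e^0.05 − 0.65)/(1.35 − 0.65) = 0.4013/0.7000 = 0.5732
Terminal stock prices: S_uuu = 110.7, S_uud = 53.31, S_udd = 25.67, S_ddd = 12.36
Terminal payoffs (S − K): max(70.72, 0) = 70.72, max(13.31, 0) = 13.31, max(-14.33, 0) = 0, max(-27.64, 0) = 0
Node uu (S = 82.01): V_uu = e^(−0.05)·[0.5732·70.7169 + 0.4268·13.3081] = 43.9633
Node ud (S = 39.49): V_ud = e^(−0.05)·[0.5732·13.3081 + 0.4268·0.0000] = 7.2567
Node dd (S = 19.01): V_dd = e^(−0.05)·[0.5732·0.0000 + 0.4268·0.0000] = 0.0000
Node u (S = 60.75): V_u = e^(−0.05)·[0.5732·43.9633 + 0.4268·7.2567] = 26.9184
Node d (S = 29.25): V_d = e^(−0.05)·[0.5732·7.2567 + 0.4268·0.0000] = 3.9570
Node 0 (S = 45): V_0 = e^(−0.05)·[0.5732·26.9184 + 0.4268·3.9570] = 16.2846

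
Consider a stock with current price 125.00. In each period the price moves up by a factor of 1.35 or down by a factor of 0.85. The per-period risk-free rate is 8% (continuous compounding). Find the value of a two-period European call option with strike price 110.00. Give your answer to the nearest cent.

36.04

Risk-neutral probability p = (e^0.08 − 0.85)/(1.35 − 0.85) = 0.2333/0.5000 = 0.4666
Terminal stock prices: S_uu = 227.8, S_ud = 143.4, S_dd = 90.31
Terminal payoffs (S − K): max(117.8, 0) = 117.8, max(33.44, 0) = 33.44, max(-19.69, 0) = 0
Node u (S = 168.8): V_u = e^(−0.08)·[0.4666·117.8125 + 0.5334·33.4375] = 67.2072
Node d (S = 106.2): V_d = e^(−0.08)·[0.4666·33.4375 + 0.5334·0.0000] = 14.4016
Node 0 (S = 125): V_0 = e^(−0.08)·[0.4666·67.2072 + 0.5334·14.4016] = 36.0378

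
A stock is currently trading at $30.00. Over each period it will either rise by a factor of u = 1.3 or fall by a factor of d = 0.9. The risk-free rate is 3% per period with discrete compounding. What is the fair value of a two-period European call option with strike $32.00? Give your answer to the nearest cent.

$3.14

Risk-neutral probability p = (1 + 0.03 − 0.9)/(1.3 − 0.9) = 0.1300/0.4000 = 0.3250
Terminal stock prices: S_uu = 50.7, S_ud = 35.1, S_dd = 24.3
Terminal payoffs (S − K): max(18.7, 0) = 18.7, max(3.1, 0) = 3.1, max(-7.7, 0) = 0
Node u (S = 39): V_u = 1/1.03·[0.3250·18.7000 + 0.6750·3.1000] = 7.9320
Node d (S = 27): V_d = 1/1.03·[0.3250·3.1000 + 0.6750·0.0000] = 0.9782
Node 0 (S = 30): V_0 = 1/1.03·[0.3250·7.9320 + 0.6750·0.9782] = 3.1439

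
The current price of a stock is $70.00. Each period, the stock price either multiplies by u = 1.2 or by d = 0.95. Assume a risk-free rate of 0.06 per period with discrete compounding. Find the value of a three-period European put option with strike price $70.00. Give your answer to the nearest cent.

$1.47

Risk-neutral probability p = (1 + 0.06 − 0.95)/(1.2 − 0.95) = 0.1100/0.2500 = 0.4400
Terminal stock prices: S_uuu = 121, S_uud = 95.76, S_udd = 75.81, S_ddd = 60.02
Terminal payoffs (K − S): max(-50.96, 0) = 0, max(-25.76, 0) = 0, max(-5.81, 0) = 0, max(9.984, 0) = 9.984
Node uu (S = 100.8): V_uu = 1/1.06·[0.4400·0.0000 + 0.5600·0.0000] = 0.0000
Node ud (S = 79.8): V_ud = 1/1.06·[0.4400·0.0000 + 0.5600·0.0000] = 0.0000
Node dd (S = 63.17): V_dd = 1/1.06·[0.4400·0.0000 + 0.5600·9.9838] = 5.2744
Node u (S = 84): V_u = 1/1.06·[0.4400·0.0000 + 0.5600·0.0000] = 0.0000
Node d (S = 66.5): V_d = 1/1.06·[0.4400·0.0000 + 0.5600·5.2744] = 2.7865
Node 0 (S = 70): V_0 = 1/1.06·[0.4400·0.0000 + 0.5600·2.7865] = 1.4721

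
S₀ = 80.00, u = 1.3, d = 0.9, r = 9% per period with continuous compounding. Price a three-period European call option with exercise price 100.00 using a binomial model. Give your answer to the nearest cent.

12.64

Risk-neutral probability p = (e^0.09 − 0.9)/(1.3 − 0.9) = 0.1942/0.4000 = 0.4854
Terminal stock prices: S_uuu = 175.8, S_uud = 121.7, S_udd = 84.24, S_ddd = 58.32
Terminal payoffs (S − K): max(75.76, 0) = 75.76, max(21.68, 0) = 21.68, max(-15.76, 0) = 0, max(-41.68, 0) = 0
Node uu (S = 135.2): V_uu = e^(−0.09)·[0.4854·75.7600 + 0.5146·21.6800] = 43.8069
Node ud (S = 93.6): V_ud = e^(−0.09)·[0.4854·21.6800 + 0.5146·0.0000] = 9.6184
Node dd (S = 64.8): V_dd = e^(−0.09)·[0.4854·0.0000 + 0.5146·0.0000] = 0.0000
Node u (S = 104): V_u = e^(−0.09)·[0.4854·43.8069 + 0.5146·9.6184] = 23.9585
Node d (S = 72): V_d = e^(−0.09)·[0.4854·9.6184 + 0.5146·0.0000] = 4.2673
Node 0 (S = 80): V_0 = e^(−0.09)·[0.4854·23.9585 + 0.5146·4.2673] = 12.6361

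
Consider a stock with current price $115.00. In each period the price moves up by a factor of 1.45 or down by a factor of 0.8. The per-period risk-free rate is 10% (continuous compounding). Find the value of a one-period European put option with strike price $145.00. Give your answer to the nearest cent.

Risk-neutral probability p = (e^0.1 − 0.8)/(1.45 − 0.8) = 0.3052/0.6500 = 0.4695
Terminal stock prices: S_u = 166.8, S_d = 92
Terminal payoffs (K − S): max(-21.75, 0) = 0, max(53, 0) = 53
Node 0 (S = 115): V_0 = e^(−0.1)·[0.4695·0.0000 + 0.5305·53.0000] = 25.4412

$25.44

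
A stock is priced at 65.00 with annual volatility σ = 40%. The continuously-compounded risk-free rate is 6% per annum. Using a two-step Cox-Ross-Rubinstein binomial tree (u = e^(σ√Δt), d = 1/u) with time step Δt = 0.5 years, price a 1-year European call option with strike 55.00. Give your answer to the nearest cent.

17.76

CRR parameters: u = e^(σ√Δt) = e^(0.4·√0.5) = 1.3269, d = 1/u = 0.7536
Per-period rate: rΔt = 0.06·0.5 = 0.03, so R = e^0.03 = 1.0305
Risk-neutral probability p = (e^0.03 − 0.7536)/(1.3269 − 0.7536) = 0.2768/0.5733 = 0.4829
Terminal stock prices: S_uu = 114.4, S_ud = 65, S_dd = 36.92
Terminal payoffs (S − K): max(59.44, 0) = 59.44, max(10, 0) = 10, max(-18.08, 0) = 0
Node u (S = 86.25): V_u = e^(−0.03)·[0.4829·59.4425 + 0.5171·10.0000] = 32.8738
Node d (S = 48.99): V_d = e^(−0.03)·[0.4829·10.0000 + 0.5171·0.0000] = 4.6861
Node 0 (S = 65): V_0 = e^(−0.03)·[0.4829·32.8738 + 0.5171·4.6861] = 17.7567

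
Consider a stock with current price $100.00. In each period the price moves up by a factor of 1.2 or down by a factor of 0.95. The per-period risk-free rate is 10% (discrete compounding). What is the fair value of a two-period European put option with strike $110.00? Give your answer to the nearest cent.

Risk-neutral probability p = (1 + 0.1 − 0.95)/(1.2 − 0.95) = 0.1500/0.2500 = 0.6000
Terminal stock prices: S_uu = 144, S_ud = 114, S_dd = 90.25
Terminal payoffs (K − S): max(-34, 0) = 0, max(-4, 0) = 0, max(19.75, 0) = 19.75
Node u (S = 120): V_u = 1/1.1·[0.6000·0.0000 + 0.4000·0.0000] = 0.0000
Node d (S = 95): V_d = 1/1.1·[0.6000·0.0000 + 0.4000·19.7500] = 7.1818
Node 0 (S = 100): V_0 = 1/1.1·[0.6000·0.0000 + 0.4000·7.1818] = 2.6116

$2.61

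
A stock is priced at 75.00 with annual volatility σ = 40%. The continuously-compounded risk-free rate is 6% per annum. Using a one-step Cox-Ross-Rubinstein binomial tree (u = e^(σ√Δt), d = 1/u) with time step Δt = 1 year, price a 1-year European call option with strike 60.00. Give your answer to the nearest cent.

23.29

CRR parameters: u = e^(σ√Δt) = e^(0.4·√1) = 1.4918, d = 1/u = 0.6703
Per-period rate: rΔt = 0.06·1 = 0.06, so R = e^0.06 = 1.0618
Risk-neutral probability p = (e^0.06 − 0.6703)/(1.4918 − 0.6703) = 0.3915/0.8215 = 0.4766
Terminal stock prices: S_u = 111.9, S_d = 50.27
Terminal payoffs (S − K): max(51.89, 0) = 51.89, max(-9.726, 0) = 0
Node 0 (S = 75): V_0 = e^(−0.06)·[0.4766·51.8869 + 0.5234·0.0000] = 23.2884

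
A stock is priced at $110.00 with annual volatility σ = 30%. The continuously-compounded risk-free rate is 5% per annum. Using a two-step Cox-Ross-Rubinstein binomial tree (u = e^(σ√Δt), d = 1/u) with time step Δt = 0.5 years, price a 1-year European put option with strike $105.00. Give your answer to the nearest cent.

CRR parameters: u = e^(σ√Δt) = e^(0.3·√0.5) = 1.2363, d = 1/u = 0.8089
Per-period rate: rΔt = 0.05·0.5 = 0.025, so R = e^0.025 = 1.0253
Risk-neutral probability p = (e^0.025 − 0.8089)/(1.2363 − 0.8089) = 0.2165/0.4275 = 0.5064
Terminal stock prices: S_uu = 168.1, S_ud = 110, S_dd = 71.97
Terminal payoffs (K − S): max(-63.13, 0) = 0, max(-5, 0) = 0, max(33.03, 0) = 33.03
Node u (S = 136): V_u = e^(−0.025)·[0.5064·0.0000 + 0.4936·0.0000] = 0.0000
Node d (S = 88.97): V_d = e^(−0.025)·[0.5064·0.0000 + 0.4936·33.0324] = 15.9026
Node 0 (S = 110): V_0 = e^(−0.025)·[0.5064·0.0000 + 0.4936·15.9026] = 7.6559

$7.66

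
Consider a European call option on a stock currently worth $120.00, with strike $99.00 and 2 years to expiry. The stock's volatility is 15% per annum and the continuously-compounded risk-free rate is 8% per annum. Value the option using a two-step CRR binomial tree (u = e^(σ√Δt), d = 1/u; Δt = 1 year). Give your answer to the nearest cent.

$36.22

CRR parameters: u = e^(σ√Δt) = e^(0.15·√1) = 1.1618, d = 1/u = 0.8607
Per-period rate: rΔt = 0.08·1 = 0.08, so R = e^0.08 = 1.0833
Risk-neutral probability p = (e^0.08 − 0.8607)/(1.1618 − 0.8607) = 0.2226/0.3011 = 0.7392
Terminal stock prices: S_uu = 162, S_ud = 120, S_dd = 88.9
Terminal payoffs (S − K): max(62.98, 0) = 62.98, max(21, 0) = 21, max(-10.1, 0) = 0
Node u (S = 139.4): V_u = e^(−0.08)·[0.7392·62.9831 + 0.2608·21.0000] = 48.0316
Node d (S = 103.3): V_d = e^(−0.08)·[0.7392·21.0000 + 0.2608·0.0000] = 14.3289
Node 0 (S = 120): V_0 = e^(−0.08)·[0.7392·48.0316 + 0.2608·14.3289] = 36.2235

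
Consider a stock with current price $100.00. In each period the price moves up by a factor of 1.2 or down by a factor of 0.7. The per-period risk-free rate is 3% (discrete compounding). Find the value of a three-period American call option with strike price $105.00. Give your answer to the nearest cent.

Risk-neutral probability p = (1 + 0.03 − 0.7)/(1.2 − 0.7) = 0.3300/0.5000 = 0.6600
Terminal stock prices: S_uuu = 172.8, S_uud = 100.8, S_udd = 58.8, S_ddd = 34.3
Terminal payoffs (S − K): max(67.8, 0) = 67.8, max(-4.2, 0) = 0, max(-46.2, 0) = 0, max(-70.7, 0) = 0
Node uu (S = 144): continuation = 1/1.03·[0.6600·67.8000 + 0.3400·0.0000] = 43.4447; exercise value = 39.0000 ≤ continuation, so V_uu = 43.4447
Node ud (S = 84): continuation = 1/1.03·[0.6600·0.0000 + 0.3400·0.0000] = 0.0000; exercise value = 0.0000 ≤ continuation, so V_ud = 0.0000
Node dd (S = 49): continuation = 1/1.03·[0.6600·0.0000 + 0.3400·0.0000] = 0.0000; exercise value = 0.0000 ≤ continuation, so V_dd = 0.0000
Node u (S = 120): continuation = 1/1.03·[0.6600·43.4447 + 0.3400·0.0000] = 27.8383; exercise value = 15.0000 ≤ continuation, so V_u = 27.8383
Node d (S = 70): continuation = 1/1.03·[0.6600·0.0000 + 0.3400·0.0000] = 0.0000; exercise value = 0.0000 ≤ continuation, so V_d = 0.0000
Node 0 (S = 100): continuation = 1/1.03·[0.6600·27.8383 + 0.3400·0.0000] = 17.8382; exercise value = 0.0000 ≤ continuation, so V_0 = 17.8382

$17.84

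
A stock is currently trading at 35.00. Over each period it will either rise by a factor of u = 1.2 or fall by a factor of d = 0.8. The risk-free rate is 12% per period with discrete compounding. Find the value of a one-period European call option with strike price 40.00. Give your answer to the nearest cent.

Risk-neutral probability p = (1 + 0.12 − 0.8)/(1.2 − 0.8) = 0.3200/0.4000 = 0.8000
Terminal stock prices: S_u = 42, S_d = 28
Terminal payoffs (S − K): max(2, 0) = 2, max(-12, 0) = 0
Node 0 (S = 35): V_0 = 1/1.12·[0.8000·2.0000 + 0.2000·0.0000] = 1.4286

1.43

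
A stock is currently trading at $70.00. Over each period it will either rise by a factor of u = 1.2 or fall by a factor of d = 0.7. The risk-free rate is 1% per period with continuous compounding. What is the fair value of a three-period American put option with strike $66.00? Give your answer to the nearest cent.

$8.80

Risk-neutral probability p = (e^0.01 − 0.7)/(1.2 − 0.7) = 0.3101/0.5000 = 0.6201
Terminal stock prices: S_uuu = 121, S_uud = 70.56, S_udd = 41.16, S_ddd = 24.01
Terminal payoffs (K − S): max(-54.96, 0) = 0, max(-4.56, 0) = 0, max(24.84, 0) = 24.84, max(41.99, 0) = 41.99
Node uu (S = 100.8): continuation = e^(−0.01)·[0.6201·0.0000 + 0.3799·0.0000] = 0.0000; exercise value = 0.0000 ≤ continuation, so V_uu = 0.0000
Node ud (S = 58.8): continuation = e^(−0.01)·[0.6201·0.0000 + 0.3799·24.8400] = 9.3428; exercise value = 7.2000 ≤ continuation, so V_ud = 9.3428
Node dd (S = 34.3): continuation = e^(−0.01)·[0.6201·24.8400 + 0.3799·41.9900] = 31.0433; exercise value = 31.7000 > continuation, so V_dd = 31.7000 (exercise)
Node u (S = 84): continuation = e^(−0.01)·[0.6201·0.0000 + 0.3799·9.3428] = 3.5140; exercise value = 0.0000 ≤ continuation, so V_u = 3.5140
Node d (S = 49): continuation = e^(−0.01)·[0.6201·9.3428 + 0.3799·31.7000] = 17.6588; exercise value = 17.0000 ≤ continuation, so V_d = 17.6588
Node 0 (S = 70): continuation = e^(−0.01)·[0.6201·3.5140 + 0.3799·17.6588] = 8.7992; exercise value = 0.0000 ≤ continuation, so V_0 = 8.7992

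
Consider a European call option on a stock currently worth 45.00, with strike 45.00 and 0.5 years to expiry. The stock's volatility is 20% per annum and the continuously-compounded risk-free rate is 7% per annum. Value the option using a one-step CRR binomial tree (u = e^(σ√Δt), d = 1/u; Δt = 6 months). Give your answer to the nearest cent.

3.90

CRR parameters: u = e^(σ√Δt) = e^(0.2·√0.5) = 1.1519, d = 1/u = 0.8681
Per-period rate: rΔt = 0.07·0.5 = 0.035, so R = e^0.035 = 1.0356
Risk-neutral probability p = (e^0.035 − 0.8681)/(1.1519 − 0.8681) = 0.1675/0.2838 = 0.5902
Terminal stock prices: S_u = 51.84, S_d = 39.07
Terminal payoffs (S − K): max(6.836, 0) = 6.836, max(-5.934, 0) = 0
Node 0 (S = 45): V_0 = e^(−0.035)·[0.5902·6.8359 + 0.4098·0.0000] = 3.8959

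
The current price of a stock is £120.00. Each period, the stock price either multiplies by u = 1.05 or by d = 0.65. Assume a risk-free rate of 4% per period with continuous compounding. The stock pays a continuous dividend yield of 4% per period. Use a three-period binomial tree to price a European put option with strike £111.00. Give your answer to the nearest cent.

£8.60

Per-period risk-free factor R = e^0.04 = 1.0408; dividend-adjusted growth = e^(0.04−0.04) = 1.0000.
Risk-neutral probability p = (1.0000 − 0.65)/(1.05 − 0.65) = 0.3500/0.4000 = 0.8750
Terminal stock prices: S_uuu = 138.9, S_uud = 86, S_udd = 53.24, S_ddd = 32.95
Terminal payoffs (K − S): max(-27.92, 0) = 0, max(25, 0) = 25, max(57.76, 0) = 57.76, max(78.05, 0) = 78.05
Node uu (S = 132.3): V_uu = e^(−0.04)·[0.8750·0.0000 + 0.1250·25.0050] = 3.0031
Node ud (S = 81.9): V_ud = e^(−0.04)·[0.8750·25.0050 + 0.1250·57.7650] = 27.9590
Node dd (S = 50.7): V_dd = e^(−0.04)·[0.8750·57.7650 + 0.1250·78.0450] = 57.9356
Node u (S = 126): V_u = e^(−0.04)·[0.8750·3.0031 + 0.1250·27.9590] = 5.8825
Node d (S = 78): V_d = e^(−0.04)·[0.8750·27.9590 + 0.1250·57.9356] = 30.4628
Node 0 (S = 120): V_0 = e^(−0.04)·[0.8750·5.8825 + 0.1250·30.4628] = 8.6039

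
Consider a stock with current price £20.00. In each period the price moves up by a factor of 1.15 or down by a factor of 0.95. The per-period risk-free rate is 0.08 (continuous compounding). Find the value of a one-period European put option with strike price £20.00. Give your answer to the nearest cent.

Risk-neutral probability p = (e^0.08 − 0.95)/(1.15 − 0.95) = 0.1333/0.2000 = 0.6664
Terminal stock prices: S_u = 23, S_d = 19
Terminal payoffs (K − S): max(-3, 0) = 0, max(1, 0) = 1
Node 0 (S = 20): V_0 = e^(−0.08)·[0.6664·0.0000 + 0.3336·1.0000] = 0.3079

£0.31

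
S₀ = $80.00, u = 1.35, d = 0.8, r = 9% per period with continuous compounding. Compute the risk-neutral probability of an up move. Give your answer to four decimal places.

p = 0.5349

Risk-neutral probability p = (e^0.09 − 0.8)/(1.35 − 0.8) = 0.2942/0.5500 = 0.5349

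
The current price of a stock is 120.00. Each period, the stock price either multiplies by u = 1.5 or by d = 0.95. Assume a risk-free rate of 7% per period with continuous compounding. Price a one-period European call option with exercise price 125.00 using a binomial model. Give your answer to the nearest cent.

Risk-neutral probability p = (e^0.07 − 0.95)/(1.5 − 0.95) = 0.1225/0.5500 = 0.2227
Terminal stock prices: S_u = 180, S_d = 114
Terminal payoffs (S − K): max(55, 0) = 55, max(-11, 0) = 0
Node 0 (S = 120): V_0 = e^(−0.07)·[0.2227·55.0000 + 0.7773·0.0000] = 11.4226

11.42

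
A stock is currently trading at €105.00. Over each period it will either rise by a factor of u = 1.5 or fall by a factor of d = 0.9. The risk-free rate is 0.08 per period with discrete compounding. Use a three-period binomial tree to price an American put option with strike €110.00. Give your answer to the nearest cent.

Risk-neutral probability p = (1 + 0.08 − 0.9)/(1.5 − 0.9) = 0.1800/0.6000 = 0.3000
Terminal stock prices: S_uuu = 354.4, S_uud = 212.6, S_udd = 127.6, S_ddd = 76.55
Terminal payoffs (K − S): max(-244.4, 0) = 0, max(-102.6, 0) = 0, max(-17.58, 0) = 0, max(33.45, 0) = 33.45
Node uu (S = 236.2): continuation = 1/1.08·[0.3000·0.0000 + 0.7000·0.0000] = 0.0000; exercise value = 0.0000 ≤ continuation, so V_uu = 0.0000
Node ud (S = 141.8): continuation = 1/1.08·[0.3000·0.0000 + 0.7000·0.0000] = 0.0000; exercise value = 0.0000 ≤ continuation, so V_ud = 0.0000
Node dd (S = 85.05): continuation = 1/1.08·[0.3000·0.0000 + 0.7000·33.4550] = 21.6838; exercise value = 24.9500 > continuation, so V_dd = 24.9500 (exercise)
Node u (S = 157.5): continuation = 1/1.08·[0.3000·0.0000 + 0.7000·0.0000] = 0.0000; exercise value = 0.0000 ≤ continuation, so V_u = 0.0000
Node d (S = 94.5): continuation = 1/1.08·[0.3000·0.0000 + 0.7000·24.9500] = 16.1713; exercise value = 15.5000 ≤ continuation, so V_d = 16.1713
Node 0 (S = 105): continuation = 1/1.08·[0.3000·0.0000 + 0.7000·16.1713] = 10.4814; exercise value = 5.0000 ≤ continuation, so V_0 = 10.4814

€10.48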